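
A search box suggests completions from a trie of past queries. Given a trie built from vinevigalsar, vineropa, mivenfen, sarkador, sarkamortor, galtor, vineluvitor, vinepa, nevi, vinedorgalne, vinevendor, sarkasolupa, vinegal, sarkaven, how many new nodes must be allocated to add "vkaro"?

The longest prefix of "vkaro" already in the trie is "v" (length 1).
Each of the 4 remaining characters creates one node.

4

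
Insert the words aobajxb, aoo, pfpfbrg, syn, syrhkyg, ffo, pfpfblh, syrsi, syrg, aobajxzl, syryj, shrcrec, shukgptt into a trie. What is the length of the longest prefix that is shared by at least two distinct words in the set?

The deepest shared node is where two words last agree before diverging.
e.g. "aobajxb" and "aobajxzl" share the prefix "aobajx" of length 6; no pair shares a longer one.
Longest shared-prefix length: 6

6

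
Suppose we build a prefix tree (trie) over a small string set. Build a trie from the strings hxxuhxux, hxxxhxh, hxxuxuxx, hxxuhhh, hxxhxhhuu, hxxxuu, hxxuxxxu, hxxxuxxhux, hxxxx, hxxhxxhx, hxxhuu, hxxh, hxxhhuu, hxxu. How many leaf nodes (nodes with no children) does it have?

12

A leaf is a node with no children — equivalently, the end of a word that is not a proper prefix of any other stored word.
Those words: "hxxhhuu", "hxxhuu", "hxxhxhhuu", "hxxhxxhx", "hxxuhhh", "hxxuhxux", "hxxuxuxx", "hxxuxxxu", "hxxxhxh", "hxxxuu", "hxxxuxxhux", "hxxxx"
Leaf count: 12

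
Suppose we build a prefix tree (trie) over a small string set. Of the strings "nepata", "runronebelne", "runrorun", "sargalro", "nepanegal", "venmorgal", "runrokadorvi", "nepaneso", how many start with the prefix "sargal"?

1

Filter for entries beginning with "sargal":
Words under "sargal": sargalro
Count: 1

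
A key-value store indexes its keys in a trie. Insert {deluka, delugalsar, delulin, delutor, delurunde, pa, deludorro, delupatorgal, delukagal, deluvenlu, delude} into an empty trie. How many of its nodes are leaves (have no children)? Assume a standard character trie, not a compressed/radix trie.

10

A leaf is a node with no children — equivalently, the end of a word that is not a proper prefix of any other stored word.
Those words: "delude", "deludorro", "delugalsar", "delukagal", "delulin", "delupatorgal", "delurunde", "delutor", "deluvenlu", "pa"
Leaf count: 10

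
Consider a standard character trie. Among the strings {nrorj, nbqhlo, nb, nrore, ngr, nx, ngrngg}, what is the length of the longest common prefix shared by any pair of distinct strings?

Equivalently: take the maximum, over all pairs, of their longest common prefix length.
e.g. "nrore" and "nrorj" share the prefix "nror" of length 4; no pair shares a longer one.
Longest shared-prefix length: 4

4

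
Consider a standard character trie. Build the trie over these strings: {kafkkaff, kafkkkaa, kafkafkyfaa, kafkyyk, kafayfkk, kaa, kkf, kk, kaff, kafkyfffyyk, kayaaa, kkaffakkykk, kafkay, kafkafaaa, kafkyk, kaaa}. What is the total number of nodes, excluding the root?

Trace insertions, counting only characters that open a new branch:
  "kafkkaff" → 8 new (k, a, f, k, k, a, f, f)
  "kafkkkaa" → prefix "kafkk" already present; 3 new (k, a, a)
  "kafkafkyfaa" → prefix "kafk" already present; 7 new (a, f, k, y, f, a, a)
  "kafkyyk" → prefix "kafk" already present; 3 new (y, y, k)
  "kafayfkk" → prefix "kaf" already present; 5 new (a, y, f, k, k)
  "kaa" → prefix "ka" already present; 1 new (a)
  "kkf" → prefix "k" already present; 2 new (k, f)
  "kk" → prefix "kk" already present; 0 new (none)
  "kaff" → prefix "kaf" already present; 1 new (f)
  "kafkyfffyyk" → prefix "kafky" already present; 6 new (f, f, f, y, y, k)
  "kayaaa" → prefix "ka" already present; 4 new (y, a, a, a)
  "kkaffakkykk" → prefix "kk" already present; 9 new (a, f, f, a, k, k, y, k, k)
  "kafkay" → prefix "kafka" already present; 1 new (y)
  "kafkafaaa" → prefix "kafkaf" already present; 3 new (a, a, a)
  "kafkyk" → prefix "kafky" already present; 1 new (k)
  "kaaa" → prefix "kaa" already present; 1 new (a)
Total nodes = 8 + 3 + 7 + 3 + 5 + 1 + 2 + 0 + 1 + 6 + 4 + 9 + 1 + 3 + 1 + 1 = 55

55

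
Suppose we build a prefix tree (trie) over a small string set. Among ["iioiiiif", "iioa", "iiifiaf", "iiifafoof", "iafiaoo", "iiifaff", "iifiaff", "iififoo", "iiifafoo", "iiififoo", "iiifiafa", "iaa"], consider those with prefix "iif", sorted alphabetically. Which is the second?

iififoo

Words with prefix "iif", in lexicographic order: "iifiaff", "iififoo"
The 2nd is iififoo.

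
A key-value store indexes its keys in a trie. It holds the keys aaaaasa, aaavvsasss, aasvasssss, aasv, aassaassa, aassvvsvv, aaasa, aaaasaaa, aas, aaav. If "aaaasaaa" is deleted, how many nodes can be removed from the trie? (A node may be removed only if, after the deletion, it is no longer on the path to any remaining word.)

4

A node on "aaaasaaa"'s path can go only if nothing else ends at it or branches off below it.
The suffix "saaa" (4 nodes) is used only by "aaaasaaa"; the node for "aaaa" still has the child "a", so pruning stops there.
Nodes removed: 4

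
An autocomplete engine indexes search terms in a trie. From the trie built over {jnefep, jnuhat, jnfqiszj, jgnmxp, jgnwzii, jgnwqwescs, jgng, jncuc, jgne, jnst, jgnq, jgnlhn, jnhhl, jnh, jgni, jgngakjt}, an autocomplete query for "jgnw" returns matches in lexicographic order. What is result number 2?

DFS of the "jgnw" subtree visits, in order: "jgnwqwescs", "jgnwzii"
Position 2: jgnwzii

jgnwzii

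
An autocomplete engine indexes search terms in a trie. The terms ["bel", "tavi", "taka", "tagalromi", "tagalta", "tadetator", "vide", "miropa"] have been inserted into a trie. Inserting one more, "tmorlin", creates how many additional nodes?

6

Walking "tmorlin" from the root, the first 1 characters ("t") follow existing edges; "m" is the first miss.
So 7 − 1 = 6 new nodes.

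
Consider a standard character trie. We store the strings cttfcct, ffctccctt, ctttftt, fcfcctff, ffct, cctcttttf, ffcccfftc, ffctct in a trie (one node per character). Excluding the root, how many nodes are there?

42

Trace insertions, counting only characters that open a new branch:
  "cttfcct" → 7 new (c, t, t, f, c, c, t)
  "ffctccctt" → 9 new (f, f, c, t, c, c, c, t, t)
  "ctttftt" → prefix "ctt" already present; 4 new (t, f, t, t)
  "fcfcctff" → prefix "f" already present; 7 new (c, f, c, c, t, f, f)
  "ffct" → prefix "ffct" already present; 0 new (none)
  "cctcttttf" → prefix "c" already present; 8 new (c, t, c, t, t, t, t, f)
  "ffcccfftc" → prefix "ffc" already present; 6 new (c, c, f, f, t, c)
  "ffctct" → prefix "ffctc" already present; 1 new (t)
Total nodes = 7 + 9 + 4 + 7 + 0 + 8 + 6 + 1 = 42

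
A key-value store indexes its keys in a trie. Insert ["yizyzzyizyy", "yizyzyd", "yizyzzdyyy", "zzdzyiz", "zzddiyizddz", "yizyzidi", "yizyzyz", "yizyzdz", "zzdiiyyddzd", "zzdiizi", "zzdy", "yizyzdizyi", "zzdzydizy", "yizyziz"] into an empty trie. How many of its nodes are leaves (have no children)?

14

Leaves are exactly the stored words that no other stored word extends.
Those words: "yizyzdizyi", "yizyzdz", "yizyzidi", "yizyziz", "yizyzyd", "yizyzyz", "yizyzzdyyy", "yizyzzyizyy", "zzddiyizddz", "zzdiiyyddzd", "zzdiizi", "zzdy", "zzdzydizy", "zzdzyiz"
Leaf count: 14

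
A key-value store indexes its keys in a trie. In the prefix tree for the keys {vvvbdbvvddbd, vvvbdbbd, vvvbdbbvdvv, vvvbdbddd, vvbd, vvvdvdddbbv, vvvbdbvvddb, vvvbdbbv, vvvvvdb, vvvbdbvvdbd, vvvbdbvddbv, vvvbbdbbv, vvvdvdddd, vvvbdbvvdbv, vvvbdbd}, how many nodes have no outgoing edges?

Leaves are exactly the stored words that no other stored word extends.
Those words: "vvbd", "vvvbbdbbv", "vvvbdbbd", "vvvbdbbvdvv", "vvvbdbddd", "vvvbdbvddbv", "vvvbdbvvdbd", "vvvbdbvvdbv", "vvvbdbvvddbd", "vvvdvdddbbv", "vvvdvdddd", "vvvvvdb"
Leaf count: 12

12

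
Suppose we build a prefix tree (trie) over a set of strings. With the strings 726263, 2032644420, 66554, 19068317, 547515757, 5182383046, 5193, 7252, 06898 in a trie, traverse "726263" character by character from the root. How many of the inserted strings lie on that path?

Traverse "726263" character by character; count nodes along the way that are marked as word ends.
Prefixes of the query that are stored words: "726263"
Count: 1

1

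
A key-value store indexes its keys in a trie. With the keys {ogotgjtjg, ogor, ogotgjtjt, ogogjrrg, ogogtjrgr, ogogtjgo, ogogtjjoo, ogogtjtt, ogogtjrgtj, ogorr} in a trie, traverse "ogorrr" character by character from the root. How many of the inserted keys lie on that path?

Walk "ogorrr" from the root; an end-of-word marker is hit whenever a stored word is a prefix of "ogorrr".
Prefixes of the query that are stored words: "ogor", "ogorr"
Count: 2

2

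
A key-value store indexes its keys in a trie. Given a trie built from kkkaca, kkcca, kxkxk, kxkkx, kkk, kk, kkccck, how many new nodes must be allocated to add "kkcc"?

"kkcc" is already a full path in the trie; only an end-marker is added.
No new nodes are needed: 0.

0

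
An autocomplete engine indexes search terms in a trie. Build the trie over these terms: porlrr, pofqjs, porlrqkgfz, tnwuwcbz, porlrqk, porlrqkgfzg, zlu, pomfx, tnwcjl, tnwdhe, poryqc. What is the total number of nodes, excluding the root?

39

Count nodes per top-level branch (shared prefixes stored once):
  'p'-branch (pofqjs, pomfx, porlrqk, porlrqkgfz, porlrqkgfzg, porlrr, poryqc): 22 nodes
  't'-branch (tnwcjl, tnwdhe, tnwuwcbz): 14 nodes
  'z'-branch (zlu): 3 nodes
Sum: 39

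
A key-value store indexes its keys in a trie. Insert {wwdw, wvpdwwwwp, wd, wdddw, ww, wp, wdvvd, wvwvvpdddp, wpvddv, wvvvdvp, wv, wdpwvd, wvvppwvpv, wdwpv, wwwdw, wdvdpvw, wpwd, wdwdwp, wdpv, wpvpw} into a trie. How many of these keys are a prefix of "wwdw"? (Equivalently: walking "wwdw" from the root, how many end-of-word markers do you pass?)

Check each prefix of "wwdw" against the stored set — each match is an end-marker on the path.
Prefixes of the query that are stored words: "ww", "wwdw"
Count: 2

2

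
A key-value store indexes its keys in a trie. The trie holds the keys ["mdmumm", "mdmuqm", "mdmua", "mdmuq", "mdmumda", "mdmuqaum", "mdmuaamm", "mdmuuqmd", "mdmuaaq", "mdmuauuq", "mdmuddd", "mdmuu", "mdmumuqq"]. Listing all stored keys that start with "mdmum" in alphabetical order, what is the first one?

mdmumda

DFS of the "mdmum" subtree visits, in order: "mdmumda", "mdmumm", "mdmumuqq"
The 1st is mdmumda.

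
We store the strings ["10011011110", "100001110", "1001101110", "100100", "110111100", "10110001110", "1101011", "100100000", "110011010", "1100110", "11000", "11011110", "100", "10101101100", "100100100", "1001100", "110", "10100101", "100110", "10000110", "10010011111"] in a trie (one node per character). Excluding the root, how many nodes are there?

Trace insertions, counting only characters that open a new branch:
  "10011011110" → 11 new (1, 0, 0, 1, 1, 0, 1, 1, 1, 1, 0)
  "100001110" → prefix "100" already present; 6 new (0, 0, 1, 1, 1, 0)
  "1001101110" → prefix "100110111" already present; 1 new (0)
  "100100" → prefix "1001" already present; 2 new (0, 0)
  "110111100" → prefix "1" already present; 8 new (1, 0, 1, 1, 1, 1, 0, 0)
  "10110001110" → prefix "10" already present; 9 new (1, 1, 0, 0, 0, 1, 1, 1, 0)
  "1101011" → prefix "1101" already present; 3 new (0, 1, 1)
  "100100000" → prefix "100100" already present; 3 new (0, 0, 0)
  "110011010" → prefix "110" already present; 6 new (0, 1, 1, 0, 1, 0)
  "1100110" → prefix "1100110" already present; 0 new (none)
  "11000" → prefix "1100" already present; 1 new (0)
  "11011110" → prefix "11011110" already present; 0 new (none)
  "100" → prefix "100" already present; 0 new (none)
  "10101101100" → prefix "101" already present; 8 new (0, 1, 1, 0, 1, 1, 0, 0)
  "100100100" → prefix "100100" already present; 3 new (1, 0, 0)
  "1001100" → prefix "100110" already present; 1 new (0)
  "110" → prefix "110" already present; 0 new (none)
  "10100101" → prefix "1010" already present; 4 new (0, 1, 0, 1)
  "100110" → prefix "100110" already present; 0 new (none)
  "10000110" → prefix "1000011" already present; 1 new (0)
  "10010011111" → prefix "1001001" already present; 4 new (1, 1, 1, 1)
Total nodes = 11 + 6 + 1 + 2 + 8 + 9 + 3 + 3 + 6 + 0 + 1 + 0 + 0 + 8 + 3 + 1 + 0 + 4 + 0 + 1 + 4 = 71

71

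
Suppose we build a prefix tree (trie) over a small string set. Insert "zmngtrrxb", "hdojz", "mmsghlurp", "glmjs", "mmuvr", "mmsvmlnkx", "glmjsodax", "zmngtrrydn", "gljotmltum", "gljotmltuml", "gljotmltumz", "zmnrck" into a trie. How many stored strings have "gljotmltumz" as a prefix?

Filter for entries beginning with "gljotmltumz":
Words under "gljotmltumz": gljotmltumz
Count: 1

1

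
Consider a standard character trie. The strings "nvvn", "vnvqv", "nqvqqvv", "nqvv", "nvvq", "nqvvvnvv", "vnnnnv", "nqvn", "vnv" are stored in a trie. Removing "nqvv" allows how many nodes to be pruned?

0

Walk "nqvv" from the leaf back toward the root, removing each node that no remaining word uses.
Every node on "nqvv" is still needed (e.g. by "nqvvvnvv"), so nothing is freed.
Nodes removed: 0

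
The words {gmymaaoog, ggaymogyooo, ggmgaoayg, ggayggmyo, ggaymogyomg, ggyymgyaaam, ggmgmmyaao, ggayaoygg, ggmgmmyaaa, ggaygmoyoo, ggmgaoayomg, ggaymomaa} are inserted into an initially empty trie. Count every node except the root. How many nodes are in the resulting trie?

65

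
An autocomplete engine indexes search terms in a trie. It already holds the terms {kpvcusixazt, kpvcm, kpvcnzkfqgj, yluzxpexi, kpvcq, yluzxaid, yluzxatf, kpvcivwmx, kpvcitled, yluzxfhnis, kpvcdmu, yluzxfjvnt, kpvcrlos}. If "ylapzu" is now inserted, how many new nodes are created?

4

Walking "ylapzu" from the root, the first 2 characters ("yl") follow existing edges; "a" is the first miss.
Each of the 4 remaining characters creates one node.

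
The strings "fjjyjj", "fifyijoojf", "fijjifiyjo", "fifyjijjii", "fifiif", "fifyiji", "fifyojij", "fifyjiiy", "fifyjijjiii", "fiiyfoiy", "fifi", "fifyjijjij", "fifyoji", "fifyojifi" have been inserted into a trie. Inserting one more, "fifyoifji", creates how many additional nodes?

Walking "fifyoifji" from the root, the first 5 characters ("fifyo") follow existing edges; "i" is the first miss.
New nodes needed: |"fifyoifji"| − 5 = 9 − 5 = 4.

4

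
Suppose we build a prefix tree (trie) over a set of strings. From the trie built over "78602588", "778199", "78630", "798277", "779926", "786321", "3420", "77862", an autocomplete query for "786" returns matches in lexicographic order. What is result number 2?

DFS of the "786" subtree visits, in order: "78602588", "78630", "786321"
The 2nd is 78630.

78630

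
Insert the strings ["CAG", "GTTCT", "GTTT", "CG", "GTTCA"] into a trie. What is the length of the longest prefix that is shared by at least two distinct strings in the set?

Equivalently: take the maximum, over all pairs, of their longest common prefix length.
"GTTCA" and "GTTCT" agree on "GTTC" (4 characters) before diverging; nothing deeper is shared.
Longest shared-prefix length: 4

4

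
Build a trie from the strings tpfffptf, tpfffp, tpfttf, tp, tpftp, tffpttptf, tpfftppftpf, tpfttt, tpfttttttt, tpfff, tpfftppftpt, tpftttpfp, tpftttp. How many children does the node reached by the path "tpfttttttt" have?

0

Walk "tpfttttttt" from the root, arriving at one node.
No stored string extends past "tpfttttttt".
That node has 0 child edges.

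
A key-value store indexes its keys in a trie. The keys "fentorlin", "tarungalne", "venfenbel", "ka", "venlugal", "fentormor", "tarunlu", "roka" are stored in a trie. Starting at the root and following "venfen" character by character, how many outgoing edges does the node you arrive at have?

Follow the path "venfen" to its node, then look at its outgoing edges.
Characters that immediately follow "venfen" among the stored strings: {b}.
That node has 1 child edge.

1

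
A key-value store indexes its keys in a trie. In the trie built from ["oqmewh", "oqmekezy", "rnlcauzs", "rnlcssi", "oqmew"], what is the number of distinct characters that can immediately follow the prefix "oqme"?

2

Walk "oqme" from the root, arriving at one node.
Distinct next characters after "oqme": k, w.
That node has 2 child edges.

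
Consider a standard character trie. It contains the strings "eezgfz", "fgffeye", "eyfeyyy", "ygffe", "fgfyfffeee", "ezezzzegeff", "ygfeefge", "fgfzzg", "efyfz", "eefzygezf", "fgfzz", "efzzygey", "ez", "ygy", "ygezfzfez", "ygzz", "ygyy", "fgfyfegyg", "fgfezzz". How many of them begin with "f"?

Traverse to the node for "f", then collect every word in that subtree.
Words under "f": fgfezzz, fgffeye, fgfyfegyg, fgfyfffeee, fgfzz, fgfzzg
Count: 6

6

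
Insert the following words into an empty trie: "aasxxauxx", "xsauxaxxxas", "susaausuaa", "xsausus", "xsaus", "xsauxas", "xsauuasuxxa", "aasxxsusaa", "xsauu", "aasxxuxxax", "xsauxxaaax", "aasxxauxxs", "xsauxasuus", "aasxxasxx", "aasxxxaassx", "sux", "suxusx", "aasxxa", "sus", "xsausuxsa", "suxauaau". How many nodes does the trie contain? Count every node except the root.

For each word, the new-node count is its length minus the longest prefix already in the trie:
  "aasxxauxx" → 9 new (a, a, s, x, x, a, u, x, x)
  "xsauxaxxxas" → 11 new (x, s, a, u, x, a, x, x, x, a, s)
  "susaausuaa" → 10 new (s, u, s, a, a, u, s, u, a, a)
  "xsausus" → prefix "xsau" already present; 3 new (s, u, s)
  "xsaus" → prefix "xsaus" already present; 0 new (none)
  "xsauxas" → prefix "xsauxa" already present; 1 new (s)
  "xsauuasuxxa" → prefix "xsau" already present; 7 new (u, a, s, u, x, x, a)
  "aasxxsusaa" → prefix "aasxx" already present; 5 new (s, u, s, a, a)
  "xsauu" → prefix "xsauu" already present; 0 new (none)
  "aasxxuxxax" → prefix "aasxx" already present; 5 new (u, x, x, a, x)
  "xsauxxaaax" → prefix "xsaux" already present; 5 new (x, a, a, a, x)
  "aasxxauxxs" → prefix "aasxxauxx" already present; 1 new (s)
  "xsauxasuus" → prefix "xsauxas" already present; 3 new (u, u, s)
  "aasxxasxx" → prefix "aasxxa" already present; 3 new (s, x, x)
  "aasxxxaassx" → prefix "aasxx" already present; 6 new (x, a, a, s, s, x)
  "sux" → prefix "su" already present; 1 new (x)
  "suxusx" → prefix "sux" already present; 3 new (u, s, x)
  "aasxxa" → prefix "aasxxa" already present; 0 new (none)
  "sus" → prefix "sus" already present; 0 new (none)
  "xsausuxsa" → prefix "xsausu" already present; 3 new (x, s, a)
  "suxauaau" → prefix "sux" already present; 5 new (a, u, a, a, u)
Total nodes = 9 + 11 + 10 + 3 + 0 + 1 + 7 + 5 + 0 + 5 + 5 + 1 + 3 + 3 + 6 + 1 + 3 + 0 + 0 + 3 + 5 = 81

81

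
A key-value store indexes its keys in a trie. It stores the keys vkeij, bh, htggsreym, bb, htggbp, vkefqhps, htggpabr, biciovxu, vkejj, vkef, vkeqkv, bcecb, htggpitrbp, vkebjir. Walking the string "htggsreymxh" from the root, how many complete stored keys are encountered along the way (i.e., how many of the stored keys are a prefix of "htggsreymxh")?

Check each prefix of "htggsreymxh" against the stored set — each match is an end-marker on the path.
Prefixes of the query that are stored words: "htggsreym"
Count: 1

1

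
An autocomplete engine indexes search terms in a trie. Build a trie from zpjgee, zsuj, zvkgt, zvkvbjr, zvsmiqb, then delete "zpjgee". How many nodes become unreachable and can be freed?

A node on "zpjgee"'s path can go only if nothing else ends at it or branches off below it.
The suffix "pjgee" (5 nodes) is used only by "zpjgee"; the node for "z" still has the child "s", so pruning stops there.
Nodes removed: 5

5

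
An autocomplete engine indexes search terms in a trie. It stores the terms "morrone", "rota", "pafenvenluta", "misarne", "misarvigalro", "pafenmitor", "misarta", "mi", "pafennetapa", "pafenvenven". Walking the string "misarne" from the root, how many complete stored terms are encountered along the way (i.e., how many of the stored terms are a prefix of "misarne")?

Traverse "misarne" character by character; count nodes along the way that are marked as word ends.
Prefixes of the query that are stored words: "mi", "misarne"
Count: 2

2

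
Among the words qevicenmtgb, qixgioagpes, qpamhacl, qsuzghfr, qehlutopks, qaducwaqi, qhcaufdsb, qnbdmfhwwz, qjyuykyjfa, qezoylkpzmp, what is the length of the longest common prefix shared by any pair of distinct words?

The deepest shared node is where two words last agree before diverging.
e.g. "qehlutopks" and "qevicenmtgb" share the prefix "qe" of length 2; no pair shares a longer one.
Longest shared-prefix length: 2

2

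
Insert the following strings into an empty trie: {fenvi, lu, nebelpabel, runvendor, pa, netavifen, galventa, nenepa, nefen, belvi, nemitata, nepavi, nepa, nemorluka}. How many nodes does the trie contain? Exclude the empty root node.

71

For each word, the new-node count is its length minus the longest prefix already in the trie:
  "fenvi" → 5 new (f, e, n, v, i)
  "lu" → 2 new (l, u)
  "nebelpabel" → 10 new (n, e, b, e, l, p, a, b, e, l)
  "runvendor" → 9 new (r, u, n, v, e, n, d, o, r)
  "pa" → 2 new (p, a)
  "netavifen" → prefix "ne" already present; 7 new (t, a, v, i, f, e, n)
  "galventa" → 8 new (g, a, l, v, e, n, t, a)
  "nenepa" → prefix "ne" already present; 4 new (n, e, p, a)
  "nefen" → prefix "ne" already present; 3 new (f, e, n)
  "belvi" → 5 new (b, e, l, v, i)
  "nemitata" → prefix "ne" already present; 6 new (m, i, t, a, t, a)
  "nepavi" → prefix "ne" already present; 4 new (p, a, v, i)
  "nepa" → prefix "nepa" already present; 0 new (none)
  "nemorluka" → prefix "nem" already present; 6 new (o, r, l, u, k, a)
Total nodes = 5 + 2 + 10 + 9 + 2 + 7 + 8 + 4 + 3 + 5 + 6 + 4 + 0 + 6 = 71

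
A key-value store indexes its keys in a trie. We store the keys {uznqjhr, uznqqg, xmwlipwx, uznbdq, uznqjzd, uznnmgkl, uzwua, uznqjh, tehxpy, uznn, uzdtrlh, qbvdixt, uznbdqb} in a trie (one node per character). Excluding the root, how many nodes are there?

49

Count nodes per top-level branch (shared prefixes stored once):
  'q'-branch (qbvdixt): 7 nodes
  't'-branch (tehxpy): 6 nodes
  'u'-branch (uzdtrlh, uznbdq, uznbdqb, uznn, uznnmgkl, uznqjh, uznqjhr, uznqjzd, uznqqg, uzwua): 28 nodes
  'x'-branch (xmwlipwx): 8 nodes
Sum: 49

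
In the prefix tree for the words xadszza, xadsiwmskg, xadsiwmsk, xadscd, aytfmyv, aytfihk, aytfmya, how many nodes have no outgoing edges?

6

Leaves are exactly the stored words that no other stored word extends.
Those words: "aytfihk", "aytfmya", "aytfmyv", "xadscd", "xadsiwmskg", "xadszza"
Leaf count: 6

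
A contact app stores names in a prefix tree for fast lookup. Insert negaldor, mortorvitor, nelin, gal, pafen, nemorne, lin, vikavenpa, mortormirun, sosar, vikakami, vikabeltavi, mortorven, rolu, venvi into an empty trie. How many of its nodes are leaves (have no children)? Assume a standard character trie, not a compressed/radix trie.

15

A leaf is a node with no children — equivalently, the end of a word that is not a proper prefix of any other stored word.
Those words: "gal", "lin", "mortormirun", "mortorven", "mortorvitor", "negaldor", "nelin", "nemorne", "pafen", "rolu", "sosar", "venvi", "vikabeltavi", "vikakami", "vikavenpa"
Leaf count: 15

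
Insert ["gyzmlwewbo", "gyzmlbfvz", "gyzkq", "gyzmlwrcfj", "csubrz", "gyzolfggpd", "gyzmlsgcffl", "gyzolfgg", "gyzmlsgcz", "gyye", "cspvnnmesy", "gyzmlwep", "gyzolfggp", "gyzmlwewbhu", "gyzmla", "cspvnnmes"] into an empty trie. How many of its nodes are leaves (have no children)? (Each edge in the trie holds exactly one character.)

A leaf is a node with no children — equivalently, the end of a word that is not a proper prefix of any other stored word.
Those words: "cspvnnmesy", "csubrz", "gyye", "gyzkq", "gyzmla", "gyzmlbfvz", "gyzmlsgcffl", "gyzmlsgcz", "gyzmlwep", "gyzmlwewbhu", "gyzmlwewbo", "gyzmlwrcfj", "gyzolfggpd"
Leaf count: 13

13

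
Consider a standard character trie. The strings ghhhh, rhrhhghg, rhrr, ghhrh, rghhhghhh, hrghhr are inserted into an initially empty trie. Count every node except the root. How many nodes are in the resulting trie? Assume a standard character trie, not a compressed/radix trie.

30

Count nodes per top-level branch (shared prefixes stored once):
  'g'-branch (ghhhh, ghhrh): 7 nodes
  'h'-branch (hrghhr): 6 nodes
  'r'-branch (rghhhghhh, rhrhhghg, rhrr): 17 nodes
Sum: 30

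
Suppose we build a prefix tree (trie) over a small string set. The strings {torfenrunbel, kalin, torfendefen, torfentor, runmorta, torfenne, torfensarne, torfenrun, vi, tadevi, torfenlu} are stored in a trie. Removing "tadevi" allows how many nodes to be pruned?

Walk "tadevi" from the leaf back toward the root, removing each node that no remaining word uses.
The suffix "adevi" (5 nodes) is used only by "tadevi"; the node for "t" still has the child "o", so pruning stops there.
Nodes removed: 5

5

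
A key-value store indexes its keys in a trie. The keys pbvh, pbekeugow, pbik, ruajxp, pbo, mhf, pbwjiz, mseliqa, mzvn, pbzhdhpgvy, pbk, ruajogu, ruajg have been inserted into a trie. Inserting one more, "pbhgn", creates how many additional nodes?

3

"pb" is already a path in the trie; the remaining "hgn" must be added.
Each of the 3 remaining characters creates one node.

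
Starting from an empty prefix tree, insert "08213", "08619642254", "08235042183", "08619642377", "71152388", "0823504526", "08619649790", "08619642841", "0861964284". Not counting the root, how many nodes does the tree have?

For each word, the new-node count is its length minus the longest prefix already in the trie:
  "08213" → 5 new (0, 8, 2, 1, 3)
  "08619642254" → prefix "08" already present; 9 new (6, 1, 9, 6, 4, 2, 2, 5, 4)
  "08235042183" → prefix "082" already present; 8 new (3, 5, 0, 4, 2, 1, 8, 3)
  "08619642377" → prefix "08619642" already present; 3 new (3, 7, 7)
  "71152388" → 8 new (7, 1, 1, 5, 2, 3, 8, 8)
  "0823504526" → prefix "0823504" already present; 3 new (5, 2, 6)
  "08619649790" → prefix "0861964" already present; 4 new (9, 7, 9, 0)
  "08619642841" → prefix "08619642" already present; 3 new (8, 4, 1)
  "0861964284" → prefix "0861964284" already present; 0 new (none)
Total nodes = 5 + 9 + 8 + 3 + 8 + 3 + 4 + 3 + 0 = 43

43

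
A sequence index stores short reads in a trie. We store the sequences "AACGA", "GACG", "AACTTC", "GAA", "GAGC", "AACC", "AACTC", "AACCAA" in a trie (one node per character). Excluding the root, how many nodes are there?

19

Count nodes per top-level branch (shared prefixes stored once):
  'A'-branch (AACC, AACCAA, AACGA, AACTC, AACTTC): 12 nodes
  'G'-branch (GAA, GACG, GAGC): 7 nodes
Sum: 19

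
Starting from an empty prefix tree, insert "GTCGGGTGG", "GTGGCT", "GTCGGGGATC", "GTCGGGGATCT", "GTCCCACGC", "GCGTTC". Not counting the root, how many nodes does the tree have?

29

Trace insertions, counting only characters that open a new branch:
  "GTCGGGTGG" → 9 new (G, T, C, G, G, G, T, G, G)
  "GTGGCT" → prefix "GT" already present; 4 new (G, G, C, T)
  "GTCGGGGATC" → prefix "GTCGGG" already present; 4 new (G, A, T, C)
  "GTCGGGGATCT" → prefix "GTCGGGGATC" already present; 1 new (T)
  "GTCCCACGC" → prefix "GTC" already present; 6 new (C, C, A, C, G, C)
  "GCGTTC" → prefix "G" already present; 5 new (C, G, T, T, C)
Total nodes = 9 + 4 + 4 + 1 + 6 + 5 = 29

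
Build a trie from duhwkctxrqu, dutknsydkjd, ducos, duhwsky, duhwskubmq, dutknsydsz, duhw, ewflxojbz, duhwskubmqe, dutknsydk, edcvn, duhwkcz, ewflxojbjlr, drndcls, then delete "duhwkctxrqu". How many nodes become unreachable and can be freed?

A node on "duhwkctxrqu"'s path can go only if nothing else ends at it or branches off below it.
The suffix "txrqu" (5 nodes) is used only by "duhwkctxrqu"; the node for "duhwkc" still has the child "z", so pruning stops there.
Nodes removed: 5

5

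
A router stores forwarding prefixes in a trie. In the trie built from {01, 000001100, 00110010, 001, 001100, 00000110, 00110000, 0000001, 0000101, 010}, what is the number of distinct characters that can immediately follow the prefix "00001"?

1

Follow the path "00001" to its node, then look at its outgoing edges.
Distinct next characters after "00001": 0.
That node has 1 child edge.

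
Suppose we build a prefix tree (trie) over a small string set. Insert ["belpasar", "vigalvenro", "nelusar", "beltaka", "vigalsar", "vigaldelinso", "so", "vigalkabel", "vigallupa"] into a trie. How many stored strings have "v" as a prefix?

5

Traverse to the node for "v", then collect every word in that subtree.
Matches: "vigaldelinso", "vigalkabel", "vigallupa", "vigalsar", "vigalvenro"
Count: 5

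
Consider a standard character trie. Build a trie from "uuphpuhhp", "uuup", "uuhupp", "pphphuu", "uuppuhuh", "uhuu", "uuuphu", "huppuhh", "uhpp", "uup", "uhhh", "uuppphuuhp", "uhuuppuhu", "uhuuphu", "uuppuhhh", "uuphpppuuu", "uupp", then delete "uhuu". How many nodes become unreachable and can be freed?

0

A node on "uhuu"'s path can go only if nothing else ends at it or branches off below it.
Every node on "uhuu" is still needed (e.g. by "uhuuppuhu"), so nothing is freed.
Nodes removed: 0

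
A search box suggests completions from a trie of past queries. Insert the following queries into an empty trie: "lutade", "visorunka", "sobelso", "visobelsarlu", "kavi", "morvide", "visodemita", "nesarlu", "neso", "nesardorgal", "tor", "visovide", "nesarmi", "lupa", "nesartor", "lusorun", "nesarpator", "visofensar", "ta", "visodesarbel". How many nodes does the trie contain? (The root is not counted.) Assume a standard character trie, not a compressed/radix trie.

98

For each word, the new-node count is its length minus the longest prefix already in the trie:
  "lutade" → 6 new (l, u, t, a, d, e)
  "visorunka" → 9 new (v, i, s, o, r, u, n, k, a)
  "sobelso" → 7 new (s, o, b, e, l, s, o)
  "visobelsarlu" → prefix "viso" already present; 8 new (b, e, l, s, a, r, l, u)
  "kavi" → 4 new (k, a, v, i)
  "morvide" → 7 new (m, o, r, v, i, d, e)
  "visodemita" → prefix "viso" already present; 6 new (d, e, m, i, t, a)
  "nesarlu" → 7 new (n, e, s, a, r, l, u)
  "neso" → prefix "nes" already present; 1 new (o)
  "nesardorgal" → prefix "nesar" already present; 6 new (d, o, r, g, a, l)
  "tor" → 3 new (t, o, r)
  "visovide" → prefix "viso" already present; 4 new (v, i, d, e)
  "nesarmi" → prefix "nesar" already present; 2 new (m, i)
  "lupa" → prefix "lu" already present; 2 new (p, a)
  "nesartor" → prefix "nesar" already present; 3 new (t, o, r)
  "lusorun" → prefix "lu" already present; 5 new (s, o, r, u, n)
  "nesarpator" → prefix "nesar" already present; 5 new (p, a, t, o, r)
  "visofensar" → prefix "viso" already present; 6 new (f, e, n, s, a, r)
  "ta" → prefix "t" already present; 1 new (a)
  "visodesarbel" → prefix "visode" already present; 6 new (s, a, r, b, e, l)
Total nodes = 6 + 9 + 7 + 8 + 4 + 7 + 6 + 7 + 1 + 6 + 3 + 4 + 2 + 2 + 3 + 5 + 5 + 6 + 1 + 6 = 98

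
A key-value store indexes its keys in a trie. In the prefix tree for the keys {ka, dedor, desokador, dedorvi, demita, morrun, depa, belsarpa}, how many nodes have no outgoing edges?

A leaf is a node with no children — equivalently, the end of a word that is not a proper prefix of any other stored word.
Those words: "belsarpa", "dedorvi", "demita", "depa", "desokador", "ka", "morrun"
Leaf count: 7

7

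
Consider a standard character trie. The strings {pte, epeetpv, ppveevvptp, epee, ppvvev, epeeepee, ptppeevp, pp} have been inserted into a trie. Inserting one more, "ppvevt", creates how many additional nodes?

The longest prefix of "ppvevt" already in the trie is "ppve" (length 4).
New nodes needed: |"ppvevt"| − 4 = 6 − 4 = 2.

2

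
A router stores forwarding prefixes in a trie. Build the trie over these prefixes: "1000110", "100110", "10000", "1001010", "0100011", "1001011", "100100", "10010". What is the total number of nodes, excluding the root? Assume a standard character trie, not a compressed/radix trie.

23

Trie structure (* marks end of a word):
(root)
├─ 0
│  └─ 1
│     └─ 0
│        └─ 0
│           └─ 0
│              └─ 1
│                 └─ 1 *
└─ 1
   └─ 0
      └─ 0
         ├─ 0
         │  ├─ 0 *
         │  └─ 1
         │     └─ 1
         │        └─ 0 *
         └─ 1
            ├─ 0 *
            │  ├─ 0 *
            │  └─ 1
            │     ├─ 0 *
            │     └─ 1 *
            └─ 1
               └─ 0 *
Counting every labelled node above: 23.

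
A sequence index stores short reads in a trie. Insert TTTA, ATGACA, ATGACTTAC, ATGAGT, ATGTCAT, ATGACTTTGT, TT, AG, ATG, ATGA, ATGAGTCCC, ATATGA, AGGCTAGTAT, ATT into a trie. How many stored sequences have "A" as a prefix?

12

Walk to "A"; the words in its subtree are exactly those with that prefix.
Matches: "AG", "AGGCTAGTAT", "ATATGA", "ATG", "ATGA", "ATGACA", "ATGACTTAC", "ATGACTTTGT", "ATGAGT", "ATGAGTCCC", "ATGTCAT", "ATT"
Count: 12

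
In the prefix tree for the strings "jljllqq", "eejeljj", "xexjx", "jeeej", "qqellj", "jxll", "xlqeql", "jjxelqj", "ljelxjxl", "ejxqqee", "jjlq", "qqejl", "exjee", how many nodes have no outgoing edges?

13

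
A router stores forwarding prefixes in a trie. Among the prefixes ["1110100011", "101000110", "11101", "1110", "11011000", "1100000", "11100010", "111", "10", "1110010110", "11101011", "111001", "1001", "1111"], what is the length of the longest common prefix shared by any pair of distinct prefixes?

6

The deepest shared node is where two words last agree before diverging.
"111001" and "1110010110" agree on "111001" (6 characters) before diverging; nothing deeper is shared.
Longest shared-prefix length: 6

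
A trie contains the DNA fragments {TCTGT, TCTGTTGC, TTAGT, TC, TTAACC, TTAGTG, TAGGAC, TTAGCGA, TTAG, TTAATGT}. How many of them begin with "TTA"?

Walk to "TTA"; the words in its subtree are exactly those with that prefix.
Words under "TTA": TTAACC, TTAATGT, TTAG, TTAGCGA, TTAGT, TTAGTG
Count: 6

6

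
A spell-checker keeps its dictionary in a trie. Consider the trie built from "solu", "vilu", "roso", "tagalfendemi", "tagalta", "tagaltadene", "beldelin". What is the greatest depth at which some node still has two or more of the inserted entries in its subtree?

7

Equivalently: take the maximum, over all pairs, of their longest common prefix length.
e.g. "tagalta" and "tagaltadene" share the prefix "tagalta" of length 7; no pair shares a longer one.
Longest shared-prefix length: 7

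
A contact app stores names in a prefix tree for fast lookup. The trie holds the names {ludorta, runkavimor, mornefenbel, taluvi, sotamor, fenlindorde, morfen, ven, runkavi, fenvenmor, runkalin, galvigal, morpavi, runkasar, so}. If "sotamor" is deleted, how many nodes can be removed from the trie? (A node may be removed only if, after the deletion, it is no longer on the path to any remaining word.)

Walk "sotamor" from the leaf back toward the root, removing each node that no remaining word uses.
The suffix "tamor" (5 nodes) is used only by "sotamor"; "so" is itself a stored word, so pruning stops there.
Nodes removed: 5

5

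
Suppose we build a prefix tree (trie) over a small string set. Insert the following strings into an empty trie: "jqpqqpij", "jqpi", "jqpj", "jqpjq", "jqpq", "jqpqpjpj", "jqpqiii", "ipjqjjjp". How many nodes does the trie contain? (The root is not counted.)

Trie structure (* marks end of a word):
(root)
├─ i
│  └─ p
│     └─ j
│        └─ q
│           └─ j
│              └─ j
│                 └─ j
│                    └─ p *
└─ j
   └─ q
      └─ p
         ├─ i *
         ├─ j *
         │  └─ q *
         └─ q *
            ├─ i
            │  └─ i
            │     └─ i *
            ├─ p
            │  └─ j
            │     └─ p
            │        └─ j *
            └─ q
               └─ p
                  └─ i
                     └─ j *
Counting every labelled node above: 26.

26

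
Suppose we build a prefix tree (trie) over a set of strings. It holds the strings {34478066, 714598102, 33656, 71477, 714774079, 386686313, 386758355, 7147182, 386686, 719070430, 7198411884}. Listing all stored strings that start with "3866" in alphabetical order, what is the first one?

386686

DFS of the "3866" subtree visits, in order: "386686", "386686313"
Position 1: 386686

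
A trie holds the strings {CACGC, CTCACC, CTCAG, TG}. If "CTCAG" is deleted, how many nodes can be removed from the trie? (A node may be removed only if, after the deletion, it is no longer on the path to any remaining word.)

1

After clearing the end-marker at "CTCAG", prune upward until reaching a node still needed by another word.
The suffix "G" (1 node) is used only by "CTCAG"; the node for "CTCA" still has the child "C", so pruning stops there.
Nodes removed: 1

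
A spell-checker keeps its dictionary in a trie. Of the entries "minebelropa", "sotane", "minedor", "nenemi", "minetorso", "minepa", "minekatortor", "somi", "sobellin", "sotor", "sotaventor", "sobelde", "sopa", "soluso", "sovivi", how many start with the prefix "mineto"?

1

Walk to "mineto"; the words in its subtree are exactly those with that prefix.
Matches: "minetorso"
Count: 1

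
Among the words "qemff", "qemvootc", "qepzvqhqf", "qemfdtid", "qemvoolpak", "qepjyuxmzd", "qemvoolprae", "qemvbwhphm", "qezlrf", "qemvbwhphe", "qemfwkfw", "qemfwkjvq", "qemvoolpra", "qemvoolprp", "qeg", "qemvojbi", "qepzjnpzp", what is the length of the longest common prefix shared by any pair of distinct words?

10

The deepest shared node is where two words last agree before diverging.
"qemvoolpra" and "qemvoolprae" agree on "qemvoolpra" (10 characters) before diverging; nothing deeper is shared.
Longest shared-prefix length: 10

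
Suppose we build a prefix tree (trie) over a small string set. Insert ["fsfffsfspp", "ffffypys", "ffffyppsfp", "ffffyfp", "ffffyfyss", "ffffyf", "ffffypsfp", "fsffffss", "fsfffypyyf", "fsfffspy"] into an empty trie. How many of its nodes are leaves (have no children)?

9

A leaf is a node with no children — equivalently, the end of a word that is not a proper prefix of any other stored word.
Those words: "ffffyfp", "ffffyfyss", "ffffyppsfp", "ffffypsfp", "ffffypys", "fsffffss", "fsfffsfspp", "fsfffspy", "fsfffypyyf"
Leaf count: 9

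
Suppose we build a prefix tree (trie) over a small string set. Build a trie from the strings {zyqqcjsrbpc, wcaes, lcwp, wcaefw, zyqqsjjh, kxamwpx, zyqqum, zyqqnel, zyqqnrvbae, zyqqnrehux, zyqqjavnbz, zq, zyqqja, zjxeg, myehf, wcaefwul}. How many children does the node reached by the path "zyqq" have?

5

The children of the "zyqq" node are the distinct next characters among strings starting with "zyqq".
Characters that immediately follow "zyqq" among the stored strings: {c, j, n, s, u}.
That node has 5 child edges.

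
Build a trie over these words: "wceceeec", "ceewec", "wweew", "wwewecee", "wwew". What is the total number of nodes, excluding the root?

Count nodes per top-level branch (shared prefixes stored once):
  'c'-branch (ceewec): 6 nodes
  'w'-branch (wceceeec, wweew, wwew, wwewecee): 17 nodes
Sum: 23

23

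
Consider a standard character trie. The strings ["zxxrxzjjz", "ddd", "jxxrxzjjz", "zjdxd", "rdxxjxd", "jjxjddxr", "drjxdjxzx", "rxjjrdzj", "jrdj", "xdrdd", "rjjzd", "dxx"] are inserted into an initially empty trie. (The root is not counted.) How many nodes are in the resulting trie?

Count nodes per top-level branch (shared prefixes stored once):
  'd'-branch (ddd, drjxdjxzx, dxx): 13 nodes
  'j'-branch (jjxjddxr, jrdj, jxxrxzjjz): 19 nodes
  'r'-branch (rdxxjxd, rjjzd, rxjjrdzj): 18 nodes
  'x'-branch (xdrdd): 5 nodes
  'z'-branch (zjdxd, zxxrxzjjz): 13 nodes
Sum: 68

68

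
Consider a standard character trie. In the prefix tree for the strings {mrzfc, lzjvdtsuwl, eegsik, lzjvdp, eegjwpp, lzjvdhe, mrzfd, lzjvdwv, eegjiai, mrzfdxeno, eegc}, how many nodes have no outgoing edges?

10

A leaf is a node with no children — equivalently, the end of a word that is not a proper prefix of any other stored word.
Those words: "eegc", "eegjiai", "eegjwpp", "eegsik", "lzjvdhe", "lzjvdp", "lzjvdtsuwl", "lzjvdwv", "mrzfc", "mrzfdxeno"
Leaf count: 10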